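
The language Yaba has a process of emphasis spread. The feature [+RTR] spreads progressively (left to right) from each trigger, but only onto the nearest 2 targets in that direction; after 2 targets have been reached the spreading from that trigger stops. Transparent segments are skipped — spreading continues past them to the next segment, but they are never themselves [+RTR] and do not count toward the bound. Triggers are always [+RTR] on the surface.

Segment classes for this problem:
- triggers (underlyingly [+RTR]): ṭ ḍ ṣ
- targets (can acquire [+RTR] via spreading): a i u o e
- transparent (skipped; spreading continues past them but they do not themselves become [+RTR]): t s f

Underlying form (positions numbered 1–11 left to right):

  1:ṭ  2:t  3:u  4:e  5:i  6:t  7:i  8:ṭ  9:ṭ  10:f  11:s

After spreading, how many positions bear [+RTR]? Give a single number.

From /ṭ/ at 1 rightward: 2 /t/ transparent; 3 /u/ → [+RTR]; 4 /e/ → [+RTR]; bound reached.
From /ṭ/ at 8 rightward: 9 /ṭ/ is itself a trigger — this domain ends here.
From /ṭ/ at 9 rightward: 10 /f/ transparent; 11 /s/ transparent; word edge.
Targets with no active source: positions 5 7 stay [-emphatic].
[+RTR] positions on the surface: 1 3 4 8 9.

5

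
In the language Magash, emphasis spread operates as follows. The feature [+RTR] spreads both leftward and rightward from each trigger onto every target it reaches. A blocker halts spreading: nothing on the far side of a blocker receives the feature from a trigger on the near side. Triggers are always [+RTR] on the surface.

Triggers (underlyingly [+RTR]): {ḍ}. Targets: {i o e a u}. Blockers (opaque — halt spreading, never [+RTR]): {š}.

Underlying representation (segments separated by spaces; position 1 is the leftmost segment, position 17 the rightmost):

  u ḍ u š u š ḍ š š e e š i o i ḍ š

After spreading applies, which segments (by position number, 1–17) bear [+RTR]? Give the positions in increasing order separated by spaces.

From /ḍ/ at 2 rightward: 3 /u/ → [+RTR]; 4 /š/ blocks.
From /ḍ/ at 2 leftward: 1 /u/ → [+RTR]; word edge.
From /ḍ/ at 7 rightward: 8 /š/ blocks.
From /ḍ/ at 7 leftward: 6 /š/ blocks.
From /ḍ/ at 16 rightward: 17 /š/ blocks.
From /ḍ/ at 16 leftward: 15 /i/ → [+RTR]; 14 /o/ → [+RTR]; 13 /i/ → [+RTR]; 12 /š/ blocks.
Targets with no active source: positions 5 10 11 stay [-emphatic].

1 2 3 7 13 14 15 16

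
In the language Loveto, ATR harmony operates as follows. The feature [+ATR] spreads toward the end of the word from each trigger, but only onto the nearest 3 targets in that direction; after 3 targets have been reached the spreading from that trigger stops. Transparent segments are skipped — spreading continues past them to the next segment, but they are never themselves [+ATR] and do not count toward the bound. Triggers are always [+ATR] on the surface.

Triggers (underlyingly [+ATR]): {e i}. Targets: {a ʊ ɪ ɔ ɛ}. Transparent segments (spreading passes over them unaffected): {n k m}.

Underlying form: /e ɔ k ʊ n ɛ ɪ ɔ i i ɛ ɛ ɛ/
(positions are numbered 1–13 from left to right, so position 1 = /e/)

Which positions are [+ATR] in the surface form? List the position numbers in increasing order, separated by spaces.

From /e/ at 1 rightward: 2 /ɔ/ → [+ATR]; 3 /k/ transparent; 4 /ʊ/ → [+ATR]; 5 /n/ transparent; 6 /ɛ/ → [+ATR]; bound reached.
From /i/ at 9 rightward: 10 /i/ is itself a trigger — this domain ends here.
From /i/ at 10 rightward: 11 /ɛ/ → [+ATR]; 12 /ɛ/ → [+ATR]; 13 /ɛ/ → [+ATR]; bound reached.
Targets with no active source: positions 7 8 stay [-ATR].

1 2 4 6 9 10 11 12 13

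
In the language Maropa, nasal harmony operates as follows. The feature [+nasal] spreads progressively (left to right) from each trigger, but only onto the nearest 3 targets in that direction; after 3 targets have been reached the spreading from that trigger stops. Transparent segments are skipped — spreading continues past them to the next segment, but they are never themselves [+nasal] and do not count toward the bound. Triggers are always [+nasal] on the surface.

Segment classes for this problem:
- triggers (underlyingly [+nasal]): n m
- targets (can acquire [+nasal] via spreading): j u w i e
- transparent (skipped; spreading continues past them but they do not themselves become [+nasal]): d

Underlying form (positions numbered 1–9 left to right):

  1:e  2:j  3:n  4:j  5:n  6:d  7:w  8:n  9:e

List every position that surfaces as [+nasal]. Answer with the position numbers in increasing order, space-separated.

3 4 5 7 8 9

From /n/ at 3 rightward: 4 /j/ → [+nasal]; 5 /n/ is itself a trigger — this domain ends here.
From /n/ at 5 rightward: 6 /d/ transparent; 7 /w/ → [+nasal]; 8 /n/ is itself a trigger — this domain ends here.
From /n/ at 8 rightward: 9 /e/ → [+nasal]; word edge.
Targets with no active source: positions 1 2 stay [-nasal].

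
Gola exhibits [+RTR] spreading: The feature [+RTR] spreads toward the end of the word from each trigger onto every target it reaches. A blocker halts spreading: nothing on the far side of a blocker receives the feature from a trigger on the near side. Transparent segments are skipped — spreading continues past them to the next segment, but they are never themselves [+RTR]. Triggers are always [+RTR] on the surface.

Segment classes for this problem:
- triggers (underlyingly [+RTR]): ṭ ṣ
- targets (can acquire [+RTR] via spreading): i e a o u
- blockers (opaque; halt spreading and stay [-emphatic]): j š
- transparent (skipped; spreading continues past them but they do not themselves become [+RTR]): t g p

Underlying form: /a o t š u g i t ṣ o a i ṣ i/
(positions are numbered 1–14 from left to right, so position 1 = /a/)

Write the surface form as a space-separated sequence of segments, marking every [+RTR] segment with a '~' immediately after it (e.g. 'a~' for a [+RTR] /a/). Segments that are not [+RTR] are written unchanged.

From /ṣ/ at 9 rightward: 10 /o/ → [+RTR]; 11 /a/ → [+RTR]; 12 /i/ → [+RTR]; 13 /ṣ/ is itself a trigger — this domain ends here.
From /ṣ/ at 13 rightward: 14 /i/ → [+RTR]; word edge.
Targets with no active source: positions 1 2 5 7 stay [-emphatic].
[+RTR] positions on the surface: 9 10 11 12 13 14.

a o t š u g i t ṣ~ o~ a~ i~ ṣ~ i~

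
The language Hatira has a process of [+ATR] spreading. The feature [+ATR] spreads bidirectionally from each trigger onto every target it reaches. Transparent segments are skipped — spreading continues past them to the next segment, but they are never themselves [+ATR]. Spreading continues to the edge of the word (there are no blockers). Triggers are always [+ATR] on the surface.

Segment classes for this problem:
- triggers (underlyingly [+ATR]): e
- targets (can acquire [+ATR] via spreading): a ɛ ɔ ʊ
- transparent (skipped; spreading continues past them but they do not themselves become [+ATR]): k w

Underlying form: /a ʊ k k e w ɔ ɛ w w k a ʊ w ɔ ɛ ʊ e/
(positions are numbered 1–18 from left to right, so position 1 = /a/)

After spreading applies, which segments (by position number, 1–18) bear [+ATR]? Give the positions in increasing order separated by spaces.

From /e/ at 5 rightward: 6 /w/ transparent; 7 /ɔ/ → [+ATR]; 8 /ɛ/ → [+ATR]; 9 /w/ transparent; 10 /w/ transparent; 11 /k/ transparent; 12 /a/ → [+ATR]; 13 /ʊ/ → [+ATR]; 14 /w/ transparent; 15 /ɔ/ → [+ATR]; 16 /ɛ/ → [+ATR]; 17 /ʊ/ → [+ATR]; 18 /e/ is itself a trigger — this domain ends here.
From /e/ at 5 leftward: 4 /k/ transparent; 3 /k/ transparent; 2 /ʊ/ → [+ATR]; 1 /a/ → [+ATR]; word edge.
From /e/ at 18 rightward: word edge.
From /e/ at 18 leftward: 17 /ʊ/ → [+ATR]; 16 /ɛ/ → [+ATR]; 15 /ɔ/ → [+ATR]; 14 /w/ transparent; 13 /ʊ/ → [+ATR]; 12 /a/ → [+ATR]; 11 /k/ transparent; 10 /w/ transparent; 9 /w/ transparent; 8 /ɛ/ → [+ATR]; 7 /ɔ/ → [+ATR]; 6 /w/ transparent; 5 /e/ is itself a trigger — this domain ends here.

1 2 5 7 8 12 13 15 16 17 18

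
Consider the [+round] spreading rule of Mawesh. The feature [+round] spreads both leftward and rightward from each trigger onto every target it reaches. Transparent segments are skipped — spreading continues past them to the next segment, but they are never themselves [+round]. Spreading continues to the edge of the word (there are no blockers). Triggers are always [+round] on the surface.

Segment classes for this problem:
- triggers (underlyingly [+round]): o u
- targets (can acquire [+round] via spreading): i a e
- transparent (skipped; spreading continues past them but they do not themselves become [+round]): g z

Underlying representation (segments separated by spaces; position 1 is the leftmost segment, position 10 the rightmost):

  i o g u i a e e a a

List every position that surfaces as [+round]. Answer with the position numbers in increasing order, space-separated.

From /o/ at 2 rightward: 3 /g/ transparent; 4 /u/ is itself a trigger — this domain ends here.
From /o/ at 2 leftward: 1 /i/ → [+round]; word edge.
From /u/ at 4 rightward: 5 /i/ → [+round]; 6 /a/ → [+round]; 7 /e/ → [+round]; 8 /e/ → [+round]; 9 /a/ → [+round]; 10 /a/ → [+round]; word edge.
From /u/ at 4 leftward: 3 /g/ transparent; 2 /o/ is itself a trigger — this domain ends here.

1 2 4 5 6 7 8 9 10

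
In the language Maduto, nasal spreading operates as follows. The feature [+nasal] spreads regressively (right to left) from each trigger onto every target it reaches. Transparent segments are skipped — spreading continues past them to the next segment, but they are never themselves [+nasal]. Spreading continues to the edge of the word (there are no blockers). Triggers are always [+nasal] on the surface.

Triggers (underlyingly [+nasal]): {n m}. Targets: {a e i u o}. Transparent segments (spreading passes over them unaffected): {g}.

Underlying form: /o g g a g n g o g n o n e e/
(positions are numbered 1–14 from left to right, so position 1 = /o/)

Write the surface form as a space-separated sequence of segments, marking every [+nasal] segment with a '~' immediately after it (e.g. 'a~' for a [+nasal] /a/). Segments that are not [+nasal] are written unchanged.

From /n/ at 6 leftward: 5 /g/ transparent; 4 /a/ → [+nasal]; 3 /g/ transparent; 2 /g/ transparent; 1 /o/ → [+nasal]; word edge.
From /n/ at 10 leftward: 9 /g/ transparent; 8 /o/ → [+nasal]; 7 /g/ transparent; 6 /n/ is itself a trigger — this domain ends here.
From /n/ at 12 leftward: 11 /o/ → [+nasal]; 10 /n/ is itself a trigger — this domain ends here.
Targets with no active source: positions 13 14 stay [-nasal].
[+nasal] positions on the surface: 1 4 6 8 10 11 12.

o~ g g a~ g n~ g o~ g n~ o~ n~ e e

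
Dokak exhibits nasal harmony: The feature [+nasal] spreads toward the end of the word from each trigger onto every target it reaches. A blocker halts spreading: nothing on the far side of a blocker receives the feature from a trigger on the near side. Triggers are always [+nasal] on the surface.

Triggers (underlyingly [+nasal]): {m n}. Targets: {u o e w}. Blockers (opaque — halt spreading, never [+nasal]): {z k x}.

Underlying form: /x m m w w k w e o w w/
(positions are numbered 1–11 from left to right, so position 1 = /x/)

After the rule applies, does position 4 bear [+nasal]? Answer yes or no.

yes

From /m/ at 2 rightward: 3 /m/ is itself a trigger — this domain ends here.
From /m/ at 3 rightward: 4 /w/ → [+nasal]; 5 /w/ → [+nasal]; 6 /k/ blocks.
Targets with no active source: positions 7 8 9 10 11 stay [-nasal].
[+nasal] positions on the surface: 2 3 4 5.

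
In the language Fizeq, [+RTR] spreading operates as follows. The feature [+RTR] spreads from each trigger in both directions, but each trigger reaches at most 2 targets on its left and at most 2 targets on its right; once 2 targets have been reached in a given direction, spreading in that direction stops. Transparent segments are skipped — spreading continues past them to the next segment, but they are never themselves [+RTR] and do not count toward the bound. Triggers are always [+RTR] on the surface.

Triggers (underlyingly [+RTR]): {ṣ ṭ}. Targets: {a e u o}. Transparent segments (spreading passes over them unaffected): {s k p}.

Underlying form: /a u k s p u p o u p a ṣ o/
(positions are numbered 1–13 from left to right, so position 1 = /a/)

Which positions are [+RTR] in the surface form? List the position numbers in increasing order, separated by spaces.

From /ṣ/ at 12 rightward: 13 /o/ → [+RTR]; word edge.
From /ṣ/ at 12 leftward: 11 /a/ → [+RTR]; 10 /p/ transparent; 9 /u/ → [+RTR]; bound reached.
Targets with no active source: positions 1 2 6 8 stay [-emphatic].

9 11 12 13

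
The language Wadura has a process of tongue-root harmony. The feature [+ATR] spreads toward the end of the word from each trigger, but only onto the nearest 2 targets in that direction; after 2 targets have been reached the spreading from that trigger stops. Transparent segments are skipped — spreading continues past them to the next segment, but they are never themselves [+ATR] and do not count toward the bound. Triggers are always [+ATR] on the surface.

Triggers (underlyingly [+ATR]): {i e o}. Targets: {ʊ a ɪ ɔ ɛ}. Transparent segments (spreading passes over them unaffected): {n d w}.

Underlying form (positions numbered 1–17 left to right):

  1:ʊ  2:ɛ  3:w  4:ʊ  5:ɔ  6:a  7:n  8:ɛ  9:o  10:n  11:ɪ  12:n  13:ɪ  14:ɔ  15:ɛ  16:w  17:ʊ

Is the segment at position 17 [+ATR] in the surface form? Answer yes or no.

no

From /o/ at 9 rightward: 10 /n/ transparent; 11 /ɪ/ → [+ATR]; 12 /n/ transparent; 13 /ɪ/ → [+ATR]; bound reached.
Targets with no active source: positions 1 2 4 5 6 8 14 15 17 stay [-ATR].
[+ATR] positions on the surface: 9 11 13.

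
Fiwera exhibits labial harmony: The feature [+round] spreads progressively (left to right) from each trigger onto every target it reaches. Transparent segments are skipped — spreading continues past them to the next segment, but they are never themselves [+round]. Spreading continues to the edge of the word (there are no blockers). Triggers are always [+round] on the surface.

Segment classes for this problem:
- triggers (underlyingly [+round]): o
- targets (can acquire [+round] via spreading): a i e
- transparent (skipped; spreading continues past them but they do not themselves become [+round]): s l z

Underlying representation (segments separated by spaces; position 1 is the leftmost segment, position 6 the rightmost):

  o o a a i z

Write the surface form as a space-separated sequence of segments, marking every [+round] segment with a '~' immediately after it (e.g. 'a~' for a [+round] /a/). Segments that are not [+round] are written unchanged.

o~ o~ a~ a~ i~ z

From /o/ at 1 rightward: 2 /o/ is itself a trigger — this domain ends here.
From /o/ at 2 rightward: 3 /a/ → [+round]; 4 /a/ → [+round]; 5 /i/ → [+round]; 6 /z/ transparent; word edge.
[+round] positions on the surface: 1 2 3 4 5.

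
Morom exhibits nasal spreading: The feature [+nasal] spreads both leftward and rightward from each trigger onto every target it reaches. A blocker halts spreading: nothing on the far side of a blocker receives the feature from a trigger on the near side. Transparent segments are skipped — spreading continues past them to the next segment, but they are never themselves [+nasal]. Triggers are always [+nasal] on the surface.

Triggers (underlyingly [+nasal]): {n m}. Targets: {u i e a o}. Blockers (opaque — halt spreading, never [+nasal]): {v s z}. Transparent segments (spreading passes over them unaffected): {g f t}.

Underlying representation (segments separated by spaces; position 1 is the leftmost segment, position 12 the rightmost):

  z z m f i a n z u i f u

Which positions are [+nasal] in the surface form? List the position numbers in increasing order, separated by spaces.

3 5 6 7

From /m/ at 3 rightward: 4 /f/ transparent; 5 /i/ → [+nasal]; 6 /a/ → [+nasal]; 7 /n/ is itself a trigger — this domain ends here.
From /m/ at 3 leftward: 2 /z/ blocks.
From /n/ at 7 rightward: 8 /z/ blocks.
From /n/ at 7 leftward: 6 /a/ → [+nasal]; 5 /i/ → [+nasal]; 4 /f/ transparent; 3 /m/ is itself a trigger — this domain ends here.
Targets with no active source: positions 9 10 12 stay [-nasal].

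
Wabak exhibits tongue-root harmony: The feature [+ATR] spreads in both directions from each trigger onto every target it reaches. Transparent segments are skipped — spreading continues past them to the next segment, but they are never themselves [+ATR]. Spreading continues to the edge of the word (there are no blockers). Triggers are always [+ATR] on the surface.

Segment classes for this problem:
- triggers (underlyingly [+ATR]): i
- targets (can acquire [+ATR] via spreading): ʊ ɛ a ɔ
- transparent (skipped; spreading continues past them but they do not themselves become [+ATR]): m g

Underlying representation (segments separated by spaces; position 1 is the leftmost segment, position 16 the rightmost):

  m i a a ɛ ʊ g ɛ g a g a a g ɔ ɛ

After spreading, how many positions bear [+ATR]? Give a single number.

11

From /i/ at 2 rightward: 3 /a/ → [+ATR]; 4 /a/ → [+ATR]; 5 /ɛ/ → [+ATR]; 6 /ʊ/ → [+ATR]; 7 /g/ transparent; 8 /ɛ/ → [+ATR]; 9 /g/ transparent; 10 /a/ → [+ATR]; 11 /g/ transparent; 12 /a/ → [+ATR]; 13 /a/ → [+ATR]; 14 /g/ transparent; 15 /ɔ/ → [+ATR]; 16 /ɛ/ → [+ATR]; word edge.
From /i/ at 2 leftward: 1 /m/ transparent; word edge.
[+ATR] positions on the surface: 2 3 4 5 6 8 10 12 13 15 16.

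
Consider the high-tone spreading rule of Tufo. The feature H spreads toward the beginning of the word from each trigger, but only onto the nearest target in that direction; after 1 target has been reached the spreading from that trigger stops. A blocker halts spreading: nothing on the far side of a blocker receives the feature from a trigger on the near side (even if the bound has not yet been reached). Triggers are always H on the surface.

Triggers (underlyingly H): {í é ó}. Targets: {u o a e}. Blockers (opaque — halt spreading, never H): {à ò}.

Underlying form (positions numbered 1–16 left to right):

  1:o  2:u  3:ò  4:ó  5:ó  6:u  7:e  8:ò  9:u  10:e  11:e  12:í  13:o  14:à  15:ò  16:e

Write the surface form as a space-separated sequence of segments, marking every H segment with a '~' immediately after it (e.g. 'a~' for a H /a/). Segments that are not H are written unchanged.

From /ó/ at 4 leftward: 3 /ò/ blocks.
From /ó/ at 5 leftward: 4 /ó/ is itself a trigger — this domain ends here.
From /í/ at 12 leftward: 11 /e/ → H; bound reached.
Targets with no active source: positions 1 2 6 7 9 10 13 16 stay [-high tone].
H positions on the surface: 4 5 11 12.

o u ò ó~ ó~ u e ò u e e~ í~ o à ò e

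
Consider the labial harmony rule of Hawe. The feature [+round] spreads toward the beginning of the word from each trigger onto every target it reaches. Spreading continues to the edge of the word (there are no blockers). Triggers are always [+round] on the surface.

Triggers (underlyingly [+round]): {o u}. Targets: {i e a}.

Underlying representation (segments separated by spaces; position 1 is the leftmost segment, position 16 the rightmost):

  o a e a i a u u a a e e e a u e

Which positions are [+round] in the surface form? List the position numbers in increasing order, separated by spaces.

1 2 3 4 5 6 7 8 9 10 11 12 13 14 15

From /o/ at 1 leftward: word edge.
From /u/ at 7 leftward: 6 /a/ → [+round]; 5 /i/ → [+round]; 4 /a/ → [+round]; 3 /e/ → [+round]; 2 /a/ → [+round]; 1 /o/ is itself a trigger — this domain ends here.
From /u/ at 8 leftward: 7 /u/ is itself a trigger — this domain ends here.
From /u/ at 15 leftward: 14 /a/ → [+round]; 13 /e/ → [+round]; 12 /e/ → [+round]; 11 /e/ → [+round]; 10 /a/ → [+round]; 9 /a/ → [+round]; 8 /u/ is itself a trigger — this domain ends here.
Target with no active source: position 16 stays [-round].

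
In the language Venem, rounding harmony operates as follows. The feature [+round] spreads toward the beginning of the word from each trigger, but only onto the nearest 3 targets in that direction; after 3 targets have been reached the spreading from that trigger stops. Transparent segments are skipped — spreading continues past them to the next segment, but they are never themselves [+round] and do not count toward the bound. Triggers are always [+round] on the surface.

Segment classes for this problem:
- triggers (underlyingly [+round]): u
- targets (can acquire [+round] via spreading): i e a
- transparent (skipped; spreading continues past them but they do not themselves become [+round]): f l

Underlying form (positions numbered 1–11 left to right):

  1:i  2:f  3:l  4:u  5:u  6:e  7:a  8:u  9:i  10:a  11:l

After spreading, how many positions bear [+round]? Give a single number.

From /u/ at 4 leftward: 3 /l/ transparent; 2 /f/ transparent; 1 /i/ → [+round]; word edge.
From /u/ at 5 leftward: 4 /u/ is itself a trigger — this domain ends here.
From /u/ at 8 leftward: 7 /a/ → [+round]; 6 /e/ → [+round]; 5 /u/ is itself a trigger — this domain ends here.
Targets with no active source: positions 9 10 stay [-round].
[+round] positions on the surface: 1 4 5 6 7 8.

6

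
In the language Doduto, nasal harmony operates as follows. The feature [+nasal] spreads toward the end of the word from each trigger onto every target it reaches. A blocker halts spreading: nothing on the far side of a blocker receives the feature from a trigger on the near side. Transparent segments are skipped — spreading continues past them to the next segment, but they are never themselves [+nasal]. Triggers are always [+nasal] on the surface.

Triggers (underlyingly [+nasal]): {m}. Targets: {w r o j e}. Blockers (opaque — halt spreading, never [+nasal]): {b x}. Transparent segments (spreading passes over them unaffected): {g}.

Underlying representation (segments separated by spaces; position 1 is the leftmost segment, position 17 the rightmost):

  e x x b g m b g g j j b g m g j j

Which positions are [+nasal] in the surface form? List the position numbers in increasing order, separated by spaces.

6 14 16 17

From /m/ at 6 rightward: 7 /b/ blocks.
From /m/ at 14 rightward: 15 /g/ transparent; 16 /j/ → [+nasal]; 17 /j/ → [+nasal]; word edge.
Targets with no active source: positions 1 10 11 stay [-nasal].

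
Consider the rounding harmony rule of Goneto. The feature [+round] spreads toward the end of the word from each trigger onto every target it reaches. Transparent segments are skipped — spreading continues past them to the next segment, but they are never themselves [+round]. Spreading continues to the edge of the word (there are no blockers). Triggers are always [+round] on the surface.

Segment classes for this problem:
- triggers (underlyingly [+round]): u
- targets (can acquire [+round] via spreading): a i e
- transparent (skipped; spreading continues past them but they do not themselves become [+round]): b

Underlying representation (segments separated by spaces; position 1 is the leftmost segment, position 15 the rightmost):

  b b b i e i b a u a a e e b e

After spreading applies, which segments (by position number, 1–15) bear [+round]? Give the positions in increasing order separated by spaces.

From /u/ at 9 rightward: 10 /a/ → [+round]; 11 /a/ → [+round]; 12 /e/ → [+round]; 13 /e/ → [+round]; 14 /b/ transparent; 15 /e/ → [+round]; word edge.
Targets with no active source: positions 4 5 6 8 stay [-round].

9 10 11 12 13 15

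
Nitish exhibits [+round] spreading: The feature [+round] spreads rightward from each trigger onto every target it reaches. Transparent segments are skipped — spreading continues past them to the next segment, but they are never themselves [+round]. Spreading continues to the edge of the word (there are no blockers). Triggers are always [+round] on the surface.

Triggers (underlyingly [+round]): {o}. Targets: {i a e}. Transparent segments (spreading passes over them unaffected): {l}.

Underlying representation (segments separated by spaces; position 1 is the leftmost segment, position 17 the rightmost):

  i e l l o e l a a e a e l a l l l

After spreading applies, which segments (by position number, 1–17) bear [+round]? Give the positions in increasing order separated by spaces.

5 6 8 9 10 11 12 14

From /o/ at 5 rightward: 6 /e/ → [+round]; 7 /l/ transparent; 8 /a/ → [+round]; 9 /a/ → [+round]; 10 /e/ → [+round]; 11 /a/ → [+round]; 12 /e/ → [+round]; 13 /l/ transparent; 14 /a/ → [+round]; 15 /l/ transparent; 16 /l/ transparent; 17 /l/ transparent; word edge.
Targets with no active source: positions 1 2 stay [-round].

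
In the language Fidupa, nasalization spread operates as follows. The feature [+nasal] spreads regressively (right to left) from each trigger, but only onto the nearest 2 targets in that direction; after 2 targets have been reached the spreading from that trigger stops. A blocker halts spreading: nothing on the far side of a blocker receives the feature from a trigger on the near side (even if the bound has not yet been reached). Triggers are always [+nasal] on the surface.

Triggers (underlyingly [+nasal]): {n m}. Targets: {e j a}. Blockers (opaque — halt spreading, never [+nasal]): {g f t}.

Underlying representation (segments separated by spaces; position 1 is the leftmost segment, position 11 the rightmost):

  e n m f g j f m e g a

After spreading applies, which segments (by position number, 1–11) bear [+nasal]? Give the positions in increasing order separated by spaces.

1 2 3 8

From /n/ at 2 leftward: 1 /e/ → [+nasal]; word edge.
From /m/ at 3 leftward: 2 /n/ is itself a trigger — this domain ends here.
From /m/ at 8 leftward: 7 /f/ blocks.
Targets with no active source: positions 6 9 11 stay [-nasal].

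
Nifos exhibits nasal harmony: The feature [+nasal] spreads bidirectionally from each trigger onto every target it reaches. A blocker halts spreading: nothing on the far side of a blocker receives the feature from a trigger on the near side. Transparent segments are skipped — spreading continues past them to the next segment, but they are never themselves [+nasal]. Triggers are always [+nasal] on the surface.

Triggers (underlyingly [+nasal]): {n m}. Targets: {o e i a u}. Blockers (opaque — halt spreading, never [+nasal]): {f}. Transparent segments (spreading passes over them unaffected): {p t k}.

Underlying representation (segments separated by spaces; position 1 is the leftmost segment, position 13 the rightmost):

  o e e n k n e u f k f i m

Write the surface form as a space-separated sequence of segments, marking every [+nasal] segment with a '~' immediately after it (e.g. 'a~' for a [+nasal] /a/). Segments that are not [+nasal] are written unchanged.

o~ e~ e~ n~ k n~ e~ u~ f k f i~ m~

From /n/ at 4 rightward: 5 /k/ transparent; 6 /n/ is itself a trigger — this domain ends here.
From /n/ at 4 leftward: 3 /e/ → [+nasal]; 2 /e/ → [+nasal]; 1 /o/ → [+nasal]; word edge.
From /n/ at 6 rightward: 7 /e/ → [+nasal]; 8 /u/ → [+nasal]; 9 /f/ blocks.
From /n/ at 6 leftward: 5 /k/ transparent; 4 /n/ is itself a trigger — this domain ends here.
From /m/ at 13 rightward: word edge.
From /m/ at 13 leftward: 12 /i/ → [+nasal]; 11 /f/ blocks.
[+nasal] positions on the surface: 1 2 3 4 6 7 8 12 13.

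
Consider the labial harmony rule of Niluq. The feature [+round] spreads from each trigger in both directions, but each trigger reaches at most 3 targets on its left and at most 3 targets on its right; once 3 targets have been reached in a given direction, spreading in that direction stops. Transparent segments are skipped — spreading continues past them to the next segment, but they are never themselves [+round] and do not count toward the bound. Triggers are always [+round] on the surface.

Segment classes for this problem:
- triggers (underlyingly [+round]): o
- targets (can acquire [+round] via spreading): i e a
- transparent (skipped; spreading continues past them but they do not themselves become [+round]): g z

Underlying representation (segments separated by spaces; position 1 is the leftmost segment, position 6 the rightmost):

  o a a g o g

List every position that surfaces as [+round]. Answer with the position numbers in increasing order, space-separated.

1 2 3 5

From /o/ at 1 rightward: 2 /a/ → [+round]; 3 /a/ → [+round]; 4 /g/ transparent; 5 /o/ is itself a trigger — this domain ends here.
From /o/ at 1 leftward: word edge.
From /o/ at 5 rightward: 6 /g/ transparent; word edge.
From /o/ at 5 leftward: 4 /g/ transparent; 3 /a/ → [+round]; 2 /a/ → [+round]; 1 /o/ is itself a trigger — this domain ends here.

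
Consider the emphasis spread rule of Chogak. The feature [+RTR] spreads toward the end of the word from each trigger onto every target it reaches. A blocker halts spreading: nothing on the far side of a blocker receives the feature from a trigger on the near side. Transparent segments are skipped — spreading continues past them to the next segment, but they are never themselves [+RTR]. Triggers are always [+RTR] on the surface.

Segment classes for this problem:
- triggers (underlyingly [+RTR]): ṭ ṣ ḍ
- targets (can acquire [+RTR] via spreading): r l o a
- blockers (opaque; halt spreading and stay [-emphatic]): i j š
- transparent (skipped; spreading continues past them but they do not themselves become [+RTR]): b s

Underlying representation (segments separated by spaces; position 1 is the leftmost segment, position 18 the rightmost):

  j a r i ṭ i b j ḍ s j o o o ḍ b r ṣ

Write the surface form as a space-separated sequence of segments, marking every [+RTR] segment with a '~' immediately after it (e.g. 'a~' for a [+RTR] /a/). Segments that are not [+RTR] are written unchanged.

From /ṭ/ at 5 rightward: 6 /i/ blocks.
From /ḍ/ at 9 rightward: 10 /s/ transparent; 11 /j/ blocks.
From /ḍ/ at 15 rightward: 16 /b/ transparent; 17 /r/ → [+RTR]; 18 /ṣ/ is itself a trigger — this domain ends here.
From /ṣ/ at 18 rightward: word edge.
Targets with no active source: positions 2 3 12 13 14 stay [-emphatic].
[+RTR] positions on the surface: 5 9 15 17 18.

j a r i ṭ~ i b j ḍ~ s j o o o ḍ~ b r~ ṣ~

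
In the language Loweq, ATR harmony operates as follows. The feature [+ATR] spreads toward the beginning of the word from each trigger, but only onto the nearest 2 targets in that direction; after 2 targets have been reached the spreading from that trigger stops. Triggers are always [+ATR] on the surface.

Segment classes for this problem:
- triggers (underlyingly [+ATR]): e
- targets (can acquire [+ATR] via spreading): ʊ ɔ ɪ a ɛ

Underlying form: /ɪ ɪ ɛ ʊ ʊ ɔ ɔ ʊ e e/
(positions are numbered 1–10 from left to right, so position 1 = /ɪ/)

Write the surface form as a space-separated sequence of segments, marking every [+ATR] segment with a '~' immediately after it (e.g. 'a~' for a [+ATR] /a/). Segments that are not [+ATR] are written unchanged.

From /e/ at 9 leftward: 8 /ʊ/ → [+ATR]; 7 /ɔ/ → [+ATR]; bound reached.
From /e/ at 10 leftward: 9 /e/ is itself a trigger — this domain ends here.
Targets with no active source: positions 1 2 3 4 5 6 stay [-ATR].
[+ATR] positions on the surface: 7 8 9 10.

ɪ ɪ ɛ ʊ ʊ ɔ ɔ~ ʊ~ e~ e~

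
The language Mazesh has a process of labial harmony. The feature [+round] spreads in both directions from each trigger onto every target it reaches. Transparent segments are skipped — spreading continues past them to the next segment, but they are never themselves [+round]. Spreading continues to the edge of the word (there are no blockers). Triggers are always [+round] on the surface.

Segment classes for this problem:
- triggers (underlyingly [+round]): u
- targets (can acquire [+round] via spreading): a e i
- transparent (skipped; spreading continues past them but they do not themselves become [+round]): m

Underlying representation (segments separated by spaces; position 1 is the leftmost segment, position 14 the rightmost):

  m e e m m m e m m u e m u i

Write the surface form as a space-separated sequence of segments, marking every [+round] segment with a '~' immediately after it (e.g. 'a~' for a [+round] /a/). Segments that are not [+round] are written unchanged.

m e~ e~ m m m e~ m m u~ e~ m u~ i~

From /u/ at 10 rightward: 11 /e/ → [+round]; 12 /m/ transparent; 13 /u/ is itself a trigger — this domain ends here.
From /u/ at 10 leftward: 9 /m/ transparent; 8 /m/ transparent; 7 /e/ → [+round]; 6 /m/ transparent; 5 /m/ transparent; 4 /m/ transparent; 3 /e/ → [+round]; 2 /e/ → [+round]; 1 /m/ transparent; word edge.
From /u/ at 13 rightward: 14 /i/ → [+round]; word edge.
From /u/ at 13 leftward: 12 /m/ transparent; 11 /e/ → [+round]; 10 /u/ is itself a trigger — this domain ends here.
[+round] positions on the surface: 2 3 7 10 11 13 14.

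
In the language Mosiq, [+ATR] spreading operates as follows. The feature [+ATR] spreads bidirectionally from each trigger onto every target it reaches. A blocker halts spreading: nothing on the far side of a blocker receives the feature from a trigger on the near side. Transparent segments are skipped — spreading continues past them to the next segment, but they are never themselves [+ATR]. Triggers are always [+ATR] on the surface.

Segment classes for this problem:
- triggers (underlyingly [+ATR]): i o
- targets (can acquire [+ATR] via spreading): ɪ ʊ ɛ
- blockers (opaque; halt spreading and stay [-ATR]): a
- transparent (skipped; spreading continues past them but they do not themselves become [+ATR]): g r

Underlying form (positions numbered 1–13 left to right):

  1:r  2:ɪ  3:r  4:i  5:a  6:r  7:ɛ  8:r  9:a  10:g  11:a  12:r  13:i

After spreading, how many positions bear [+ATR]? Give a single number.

3

From /i/ at 4 rightward: 5 /a/ blocks.
From /i/ at 4 leftward: 3 /r/ transparent; 2 /ɪ/ → [+ATR]; 1 /r/ transparent; word edge.
From /i/ at 13 rightward: word edge.
From /i/ at 13 leftward: 12 /r/ transparent; 11 /a/ blocks.
Target with no active source: position 7 stays [-ATR].
[+ATR] positions on the surface: 2 4 13.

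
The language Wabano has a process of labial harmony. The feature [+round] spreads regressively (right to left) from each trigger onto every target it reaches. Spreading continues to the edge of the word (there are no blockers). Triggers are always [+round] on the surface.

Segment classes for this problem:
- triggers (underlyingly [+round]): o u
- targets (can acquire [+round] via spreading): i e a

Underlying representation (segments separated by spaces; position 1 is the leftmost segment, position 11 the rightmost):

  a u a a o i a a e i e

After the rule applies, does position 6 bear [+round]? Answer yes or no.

no

From /u/ at 2 leftward: 1 /a/ → [+round]; word edge.
From /o/ at 5 leftward: 4 /a/ → [+round]; 3 /a/ → [+round]; 2 /u/ is itself a trigger — this domain ends here.
Targets with no active source: positions 6 7 8 9 10 11 stay [-round].
[+round] positions on the surface: 1 2 3 4 5.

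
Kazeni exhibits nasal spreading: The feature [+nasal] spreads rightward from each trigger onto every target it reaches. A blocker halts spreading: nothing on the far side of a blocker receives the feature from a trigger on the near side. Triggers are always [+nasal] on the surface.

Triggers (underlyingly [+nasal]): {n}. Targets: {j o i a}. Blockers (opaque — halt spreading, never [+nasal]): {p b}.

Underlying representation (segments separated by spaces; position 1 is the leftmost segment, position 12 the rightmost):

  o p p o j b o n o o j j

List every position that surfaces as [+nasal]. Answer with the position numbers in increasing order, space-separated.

From /n/ at 8 rightward: 9 /o/ → [+nasal]; 10 /o/ → [+nasal]; 11 /j/ → [+nasal]; 12 /j/ → [+nasal]; word edge.
Targets with no active source: positions 1 4 5 7 stay [-nasal].

8 9 10 11 12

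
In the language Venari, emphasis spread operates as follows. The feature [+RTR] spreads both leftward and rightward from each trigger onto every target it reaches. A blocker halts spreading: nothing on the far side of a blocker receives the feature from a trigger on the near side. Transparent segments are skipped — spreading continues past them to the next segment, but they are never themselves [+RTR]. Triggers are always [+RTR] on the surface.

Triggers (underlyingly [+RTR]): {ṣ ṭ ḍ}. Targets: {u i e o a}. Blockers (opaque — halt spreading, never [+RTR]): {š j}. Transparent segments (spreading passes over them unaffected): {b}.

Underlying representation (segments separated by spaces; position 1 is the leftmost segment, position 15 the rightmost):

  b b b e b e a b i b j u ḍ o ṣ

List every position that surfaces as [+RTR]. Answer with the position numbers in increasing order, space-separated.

From /ḍ/ at 13 rightward: 14 /o/ → [+RTR]; 15 /ṣ/ is itself a trigger — this domain ends here.
From /ḍ/ at 13 leftward: 12 /u/ → [+RTR]; 11 /j/ blocks.
From /ṣ/ at 15 rightward: word edge.
From /ṣ/ at 15 leftward: 14 /o/ → [+RTR]; 13 /ḍ/ is itself a trigger — this domain ends here.
Targets with no active source: positions 4 6 7 9 stay [-emphatic].

12 13 14 15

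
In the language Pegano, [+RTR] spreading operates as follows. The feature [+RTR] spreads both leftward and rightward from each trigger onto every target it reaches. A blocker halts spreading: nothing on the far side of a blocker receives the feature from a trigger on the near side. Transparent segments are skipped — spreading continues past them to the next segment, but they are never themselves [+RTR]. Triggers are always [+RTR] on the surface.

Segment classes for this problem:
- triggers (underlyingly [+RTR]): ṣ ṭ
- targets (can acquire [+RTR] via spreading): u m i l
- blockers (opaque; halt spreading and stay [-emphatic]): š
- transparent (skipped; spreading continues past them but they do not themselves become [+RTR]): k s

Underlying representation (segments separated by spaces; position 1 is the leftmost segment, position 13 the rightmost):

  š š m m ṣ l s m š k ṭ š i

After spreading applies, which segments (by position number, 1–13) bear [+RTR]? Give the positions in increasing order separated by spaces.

From /ṣ/ at 5 rightward: 6 /l/ → [+RTR]; 7 /s/ transparent; 8 /m/ → [+RTR]; 9 /š/ blocks.
From /ṣ/ at 5 leftward: 4 /m/ → [+RTR]; 3 /m/ → [+RTR]; 2 /š/ blocks.
From /ṭ/ at 11 rightward: 12 /š/ blocks.
From /ṭ/ at 11 leftward: 10 /k/ transparent; 9 /š/ blocks.
Target with no active source: position 13 stays [-emphatic].

3 4 5 6 8 11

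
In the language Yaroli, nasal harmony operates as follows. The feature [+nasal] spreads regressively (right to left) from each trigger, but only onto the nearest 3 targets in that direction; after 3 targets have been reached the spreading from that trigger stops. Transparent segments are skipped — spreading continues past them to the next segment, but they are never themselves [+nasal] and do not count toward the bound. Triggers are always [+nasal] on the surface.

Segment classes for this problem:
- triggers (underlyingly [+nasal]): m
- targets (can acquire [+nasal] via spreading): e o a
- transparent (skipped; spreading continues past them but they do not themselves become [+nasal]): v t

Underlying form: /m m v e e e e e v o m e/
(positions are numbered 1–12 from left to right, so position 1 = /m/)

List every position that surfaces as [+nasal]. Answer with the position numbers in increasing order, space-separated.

1 2 7 8 10 11

From /m/ at 1 leftward: word edge.
From /m/ at 2 leftward: 1 /m/ is itself a trigger — this domain ends here.
From /m/ at 11 leftward: 10 /o/ → [+nasal]; 9 /v/ transparent; 8 /e/ → [+nasal]; 7 /e/ → [+nasal]; bound reached.
Targets with no active source: positions 4 5 6 12 stay [-nasal].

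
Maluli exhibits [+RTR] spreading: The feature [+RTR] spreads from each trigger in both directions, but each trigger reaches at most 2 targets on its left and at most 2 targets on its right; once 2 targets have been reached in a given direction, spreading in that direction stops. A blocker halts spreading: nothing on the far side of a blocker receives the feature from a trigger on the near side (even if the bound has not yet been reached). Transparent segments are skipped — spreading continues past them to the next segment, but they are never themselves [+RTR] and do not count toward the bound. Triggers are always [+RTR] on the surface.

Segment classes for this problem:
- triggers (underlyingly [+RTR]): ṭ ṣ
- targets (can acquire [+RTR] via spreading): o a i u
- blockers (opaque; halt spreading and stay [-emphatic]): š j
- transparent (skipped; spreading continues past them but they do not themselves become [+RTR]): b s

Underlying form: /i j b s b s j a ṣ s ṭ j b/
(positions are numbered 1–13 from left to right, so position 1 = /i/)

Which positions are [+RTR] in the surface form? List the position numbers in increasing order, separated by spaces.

8 9 11

From /ṣ/ at 9 rightward: 10 /s/ transparent; 11 /ṭ/ is itself a trigger — this domain ends here.
From /ṣ/ at 9 leftward: 8 /a/ → [+RTR]; 7 /j/ blocks.
From /ṭ/ at 11 rightward: 12 /j/ blocks.
From /ṭ/ at 11 leftward: 10 /s/ transparent; 9 /ṣ/ is itself a trigger — this domain ends here.
Target with no active source: position 1 stays [-emphatic].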